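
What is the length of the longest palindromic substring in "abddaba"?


Input: "abddaba"
Checking substrings for palindromes:
  [4:7] "aba" (len 3) => palindrome
  [2:4] "dd" (len 2) => palindrome
Longest palindromic substring: "aba" with length 3

3


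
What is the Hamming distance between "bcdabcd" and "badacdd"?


Comparing "bcdabcd" and "badacdd" position by position:
  Position 0: 'b' vs 'b' => same
  Position 1: 'c' vs 'a' => differ
  Position 2: 'd' vs 'd' => same
  Position 3: 'a' vs 'a' => same
  Position 4: 'b' vs 'c' => differ
  Position 5: 'c' vs 'd' => differ
  Position 6: 'd' vs 'd' => same
Total differences (Hamming distance): 3

3


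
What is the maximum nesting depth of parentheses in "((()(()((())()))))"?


Input: "((()(()((())()))))"
Tracking depth:
  Position 0 '(': depth becomes 1
  Position 1 '(': depth becomes 2
  Position 2 '(': depth becomes 3
  Position 3 ')': depth becomes 2
  Position 4 '(': depth becomes 3
  Position 5 '(': depth becomes 4
  Position 6 ')': depth becomes 3
  Position 7 '(': depth becomes 4
  Position 8 '(': depth becomes 5
  Position 9 '(': depth becomes 6
  Position 10 ')': depth becomes 5
  Position 11 ')': depth becomes 4
  Position 12 '(': depth becomes 5
  Position 13 ')': depth becomes 4
  Position 14 ')': depth becomes 3
  Position 15 ')': depth becomes 2
  Position 16 ')': depth becomes 1
  Position 17 ')': depth becomes 0
Maximum depth reached: 6

6


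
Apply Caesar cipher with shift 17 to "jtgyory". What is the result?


Caesar cipher: shift "jtgyory" by 17
  'j' (pos 9) + 17 = pos 0 = 'a'
  't' (pos 19) + 17 = pos 10 = 'k'
  'g' (pos 6) + 17 = pos 23 = 'x'
  'y' (pos 24) + 17 = pos 15 = 'p'
  'o' (pos 14) + 17 = pos 5 = 'f'
  'r' (pos 17) + 17 = pos 8 = 'i'
  'y' (pos 24) + 17 = pos 15 = 'p'
Result: akxpfip

akxpfip


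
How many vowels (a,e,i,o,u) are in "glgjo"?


Input: glgjo
Checking each character:
  'g' at position 0: consonant
  'l' at position 1: consonant
  'g' at position 2: consonant
  'j' at position 3: consonant
  'o' at position 4: vowel (running total: 1)
Total vowels: 1

1


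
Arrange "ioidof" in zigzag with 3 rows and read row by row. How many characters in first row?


Zigzag "ioidof" into 3 rows:
Placing characters:
  'i' => row 0
  'o' => row 1
  'i' => row 2
  'd' => row 1
  'o' => row 0
  'f' => row 1
Rows:
  Row 0: "io"
  Row 1: "odf"
  Row 2: "i"
First row length: 2

2


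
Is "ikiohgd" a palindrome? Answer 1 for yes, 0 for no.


Input: ikiohgd
Reversed: dghoiki
  Compare pos 0 ('i') with pos 6 ('d'): MISMATCH
  Compare pos 1 ('k') with pos 5 ('g'): MISMATCH
  Compare pos 2 ('i') with pos 4 ('h'): MISMATCH
Result: not a palindrome

0


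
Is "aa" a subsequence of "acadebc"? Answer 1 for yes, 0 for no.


Check if "aa" is a subsequence of "acadebc"
Greedy scan:
  Position 0 ('a'): matches sub[0] = 'a'
  Position 1 ('c'): no match needed
  Position 2 ('a'): matches sub[1] = 'a'
  Position 3 ('d'): no match needed
  Position 4 ('e'): no match needed
  Position 5 ('b'): no match needed
  Position 6 ('c'): no match needed
All 2 characters matched => is a subsequence

1


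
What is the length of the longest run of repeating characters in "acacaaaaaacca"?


Input: "acacaaaaaacca"
Scanning for longest run:
  Position 1 ('c'): new char, reset run to 1
  Position 2 ('a'): new char, reset run to 1
  Position 3 ('c'): new char, reset run to 1
  Position 4 ('a'): new char, reset run to 1
  Position 5 ('a'): continues run of 'a', length=2
  Position 6 ('a'): continues run of 'a', length=3
  Position 7 ('a'): continues run of 'a', length=4
  Position 8 ('a'): continues run of 'a', length=5
  Position 9 ('a'): continues run of 'a', length=6
  Position 10 ('c'): new char, reset run to 1
  Position 11 ('c'): continues run of 'c', length=2
  Position 12 ('a'): new char, reset run to 1
Longest run: 'a' with length 6

6


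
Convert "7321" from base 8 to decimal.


Input: "7321" in base 8
Positional expansion:
  Digit '7' (value 7) x 8^3 = 3584
  Digit '3' (value 3) x 8^2 = 192
  Digit '2' (value 2) x 8^1 = 16
  Digit '1' (value 1) x 8^0 = 1
Sum = 3793

3793


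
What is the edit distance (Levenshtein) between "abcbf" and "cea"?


Computing edit distance: "abcbf" -> "cea"
DP table:
           c    e    a
      0    1    2    3
  a   1    1    2    2
  b   2    2    2    3
  c   3    2    3    3
  b   4    3    3    4
  f   5    4    4    4
Edit distance = dp[5][3] = 4

4


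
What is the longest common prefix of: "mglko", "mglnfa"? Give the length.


Words: mglko, mglnfa
  Position 0: all 'm' => match
  Position 1: all 'g' => match
  Position 2: all 'l' => match
  Position 3: ('k', 'n') => mismatch, stop
LCP = "mgl" (length 3)

3


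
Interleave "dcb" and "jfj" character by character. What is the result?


Interleaving "dcb" and "jfj":
  Position 0: 'd' from first, 'j' from second => "dj"
  Position 1: 'c' from first, 'f' from second => "cf"
  Position 2: 'b' from first, 'j' from second => "bj"
Result: djcfbj

djcfbj


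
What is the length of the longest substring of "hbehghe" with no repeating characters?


Input: "hbehghe"
Sliding window (track last position of each char):
  Position 0 ('h'): window [0,0] length 1 -- new best
  Position 1 ('b'): window [0,1] length 2 -- new best
  Position 2 ('e'): window [0,2] length 3 -- new best
  Position 3 ('h'): repeat (last at 0), move window start to 1
  Position 3 ('h'): window [1,3] length 3
  Position 4 ('g'): window [1,4] length 4 -- new best
  Position 5 ('h'): repeat (last at 3), move window start to 4
  Position 5 ('h'): window [4,5] length 2
  Position 6 ('e'): window [4,6] length 3
Longest substring with no repeats: "behg" with length 4

4


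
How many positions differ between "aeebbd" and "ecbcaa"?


Comparing "aeebbd" and "ecbcaa" position by position:
  Position 0: 'a' vs 'e' => DIFFER
  Position 1: 'e' vs 'c' => DIFFER
  Position 2: 'e' vs 'b' => DIFFER
  Position 3: 'b' vs 'c' => DIFFER
  Position 4: 'b' vs 'a' => DIFFER
  Position 5: 'd' vs 'a' => DIFFER
Positions that differ: 6

6


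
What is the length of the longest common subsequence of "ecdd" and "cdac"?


LCS of "ecdd" and "cdac"
DP table:
           c    d    a    c
      0    0    0    0    0
  e   0    0    0    0    0
  c   0    1    1    1    1
  d   0    1    2    2    2
  d   0    1    2    2    2
LCS length = dp[4][4] = 2

2


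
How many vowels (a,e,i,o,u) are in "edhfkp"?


Input: edhfkp
Checking each character:
  'e' at position 0: vowel (running total: 1)
  'd' at position 1: consonant
  'h' at position 2: consonant
  'f' at position 3: consonant
  'k' at position 4: consonant
  'p' at position 5: consonant
Total vowels: 1

1


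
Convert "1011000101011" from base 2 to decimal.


Input: "1011000101011" in base 2
Positional expansion:
  Digit '1' (value 1) x 2^12 = 4096
  Digit '0' (value 0) x 2^11 = 0
  Digit '1' (value 1) x 2^10 = 1024
  Digit '1' (value 1) x 2^9 = 512
  Digit '0' (value 0) x 2^8 = 0
  Digit '0' (value 0) x 2^7 = 0
  Digit '0' (value 0) x 2^6 = 0
  Digit '1' (value 1) x 2^5 = 32
  Digit '0' (value 0) x 2^4 = 0
  Digit '1' (value 1) x 2^3 = 8
  Digit '0' (value 0) x 2^2 = 0
  Digit '1' (value 1) x 2^1 = 2
  Digit '1' (value 1) x 2^0 = 1
Sum = 5675

5675


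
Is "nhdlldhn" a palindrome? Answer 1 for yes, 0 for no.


Input: nhdlldhn
Reversed: nhdlldhn
  Compare pos 0 ('n') with pos 7 ('n'): match
  Compare pos 1 ('h') with pos 6 ('h'): match
  Compare pos 2 ('d') with pos 5 ('d'): match
  Compare pos 3 ('l') with pos 4 ('l'): match
Result: palindrome

1


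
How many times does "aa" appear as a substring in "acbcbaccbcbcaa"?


Searching for "aa" in "acbcbaccbcbcaa"
Scanning each position:
  Position 0: "ac" => no
  Position 1: "cb" => no
  Position 2: "bc" => no
  Position 3: "cb" => no
  Position 4: "ba" => no
  Position 5: "ac" => no
  Position 6: "cc" => no
  Position 7: "cb" => no
  Position 8: "bc" => no
  Position 9: "cb" => no
  Position 10: "bc" => no
  Position 11: "ca" => no
  Position 12: "aa" => MATCH
Total occurrences: 1

1


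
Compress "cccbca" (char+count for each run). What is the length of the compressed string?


Input: cccbca
Runs:
  'c' x 3 => "c3"
  'b' x 1 => "b1"
  'c' x 1 => "c1"
  'a' x 1 => "a1"
Compressed: "c3b1c1a1"
Compressed length: 8

8


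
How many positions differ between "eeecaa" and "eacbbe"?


Comparing "eeecaa" and "eacbbe" position by position:
  Position 0: 'e' vs 'e' => same
  Position 1: 'e' vs 'a' => DIFFER
  Position 2: 'e' vs 'c' => DIFFER
  Position 3: 'c' vs 'b' => DIFFER
  Position 4: 'a' vs 'b' => DIFFER
  Position 5: 'a' vs 'e' => DIFFER
Positions that differ: 5

5


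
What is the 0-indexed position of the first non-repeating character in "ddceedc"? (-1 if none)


Input: ddceedc
Character frequencies:
  'c': 2
  'd': 3
  'e': 2
Scanning left to right for freq == 1:
  Position 0 ('d'): freq=3, skip
  Position 1 ('d'): freq=3, skip
  Position 2 ('c'): freq=2, skip
  Position 3 ('e'): freq=2, skip
  Position 4 ('e'): freq=2, skip
  Position 5 ('d'): freq=3, skip
  Position 6 ('c'): freq=2, skip
  No unique character found => answer = -1

-1


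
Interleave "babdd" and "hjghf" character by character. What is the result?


Interleaving "babdd" and "hjghf":
  Position 0: 'b' from first, 'h' from second => "bh"
  Position 1: 'a' from first, 'j' from second => "aj"
  Position 2: 'b' from first, 'g' from second => "bg"
  Position 3: 'd' from first, 'h' from second => "dh"
  Position 4: 'd' from first, 'f' from second => "df"
Result: bhajbgdhdf

bhajbgdhdf


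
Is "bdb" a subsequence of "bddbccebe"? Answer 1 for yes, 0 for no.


Check if "bdb" is a subsequence of "bddbccebe"
Greedy scan:
  Position 0 ('b'): matches sub[0] = 'b'
  Position 1 ('d'): matches sub[1] = 'd'
  Position 2 ('d'): no match needed
  Position 3 ('b'): matches sub[2] = 'b'
  Position 4 ('c'): no match needed
  Position 5 ('c'): no match needed
  Position 6 ('e'): no match needed
  Position 7 ('b'): no match needed
  Position 8 ('e'): no match needed
All 3 characters matched => is a subsequence

1


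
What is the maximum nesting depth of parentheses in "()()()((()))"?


Input: "()()()((()))"
Tracking depth:
  Position 0 '(': depth becomes 1
  Position 1 ')': depth becomes 0
  Position 2 '(': depth becomes 1
  Position 3 ')': depth becomes 0
  Position 4 '(': depth becomes 1
  Position 5 ')': depth becomes 0
  Position 6 '(': depth becomes 1
  Position 7 '(': depth becomes 2
  Position 8 '(': depth becomes 3
  Position 9 ')': depth becomes 2
  Position 10 ')': depth becomes 1
  Position 11 ')': depth becomes 0
Maximum depth reached: 3

3


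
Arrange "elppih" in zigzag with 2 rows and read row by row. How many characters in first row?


Zigzag "elppih" into 2 rows:
Placing characters:
  'e' => row 0
  'l' => row 1
  'p' => row 0
  'p' => row 1
  'i' => row 0
  'h' => row 1
Rows:
  Row 0: "epi"
  Row 1: "lph"
First row length: 3

3


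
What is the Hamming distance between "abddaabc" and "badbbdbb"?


Comparing "abddaabc" and "badbbdbb" position by position:
  Position 0: 'a' vs 'b' => differ
  Position 1: 'b' vs 'a' => differ
  Position 2: 'd' vs 'd' => same
  Position 3: 'd' vs 'b' => differ
  Position 4: 'a' vs 'b' => differ
  Position 5: 'a' vs 'd' => differ
  Position 6: 'b' vs 'b' => same
  Position 7: 'c' vs 'b' => differ
Total differences (Hamming distance): 6

6


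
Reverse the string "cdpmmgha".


Input: cdpmmgha
Reading characters right to left:
  Position 7: 'a'
  Position 6: 'h'
  Position 5: 'g'
  Position 4: 'm'
  Position 3: 'm'
  Position 2: 'p'
  Position 1: 'd'
  Position 0: 'c'
Reversed: ahgmmpdc

ahgmmpdc


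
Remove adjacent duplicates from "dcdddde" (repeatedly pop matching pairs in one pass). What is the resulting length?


Input: dcdddde
Stack-based adjacent duplicate removal:
  Read 'd': push. Stack: d
  Read 'c': push. Stack: dc
  Read 'd': push. Stack: dcd
  Read 'd': matches stack top 'd' => pop. Stack: dc
  Read 'd': push. Stack: dcd
  Read 'd': matches stack top 'd' => pop. Stack: dc
  Read 'e': push. Stack: dce
Final stack: "dce" (length 3)

3


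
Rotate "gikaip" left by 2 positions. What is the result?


Input: "gikaip", rotate left by 2
First 2 characters: "gi"
Remaining characters: "kaip"
Concatenate remaining + first: "kaip" + "gi" = "kaipgi"

kaipgi


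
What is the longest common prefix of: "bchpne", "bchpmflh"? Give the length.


Words: bchpne, bchpmflh
  Position 0: all 'b' => match
  Position 1: all 'c' => match
  Position 2: all 'h' => match
  Position 3: all 'p' => match
  Position 4: ('n', 'm') => mismatch, stop
LCP = "bchp" (length 4)

4


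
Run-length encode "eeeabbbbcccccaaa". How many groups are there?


Input: eeeabbbbcccccaaa
Scanning for consecutive runs:
  Group 1: 'e' x 3 (positions 0-2)
  Group 2: 'a' x 1 (positions 3-3)
  Group 3: 'b' x 4 (positions 4-7)
  Group 4: 'c' x 5 (positions 8-12)
  Group 5: 'a' x 3 (positions 13-15)
Total groups: 5

5


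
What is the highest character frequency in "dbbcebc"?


Input: dbbcebc
Character counts:
  'b': 3
  'c': 2
  'd': 1
  'e': 1
Maximum frequency: 3

3


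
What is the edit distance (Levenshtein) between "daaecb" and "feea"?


Computing edit distance: "daaecb" -> "feea"
DP table:
           f    e    e    a
      0    1    2    3    4
  d   1    1    2    3    4
  a   2    2    2    3    3
  a   3    3    3    3    3
  e   4    4    3    3    4
  c   5    5    4    4    4
  b   6    6    5    5    5
Edit distance = dp[6][4] = 5

5


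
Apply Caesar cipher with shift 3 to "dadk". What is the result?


Caesar cipher: shift "dadk" by 3
  'd' (pos 3) + 3 = pos 6 = 'g'
  'a' (pos 0) + 3 = pos 3 = 'd'
  'd' (pos 3) + 3 = pos 6 = 'g'
  'k' (pos 10) + 3 = pos 13 = 'n'
Result: gdgn

gdgn


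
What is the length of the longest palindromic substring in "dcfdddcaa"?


Input: "dcfdddcaa"
Checking substrings for palindromes:
  [3:6] "ddd" (len 3) => palindrome
  [3:5] "dd" (len 2) => palindrome
  [4:6] "dd" (len 2) => palindrome
  [7:9] "aa" (len 2) => palindrome
Longest palindromic substring: "ddd" with length 3

3


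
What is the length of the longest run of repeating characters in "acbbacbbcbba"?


Input: "acbbacbbcbba"
Scanning for longest run:
  Position 1 ('c'): new char, reset run to 1
  Position 2 ('b'): new char, reset run to 1
  Position 3 ('b'): continues run of 'b', length=2
  Position 4 ('a'): new char, reset run to 1
  Position 5 ('c'): new char, reset run to 1
  Position 6 ('b'): new char, reset run to 1
  Position 7 ('b'): continues run of 'b', length=2
  Position 8 ('c'): new char, reset run to 1
  Position 9 ('b'): new char, reset run to 1
  Position 10 ('b'): continues run of 'b', length=2
  Position 11 ('a'): new char, reset run to 1
Longest run: 'b' with length 2

2


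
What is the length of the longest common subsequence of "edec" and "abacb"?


LCS of "edec" and "abacb"
DP table:
           a    b    a    c    b
      0    0    0    0    0    0
  e   0    0    0    0    0    0
  d   0    0    0    0    0    0
  e   0    0    0    0    0    0
  c   0    0    0    0    1    1
LCS length = dp[4][5] = 1

1


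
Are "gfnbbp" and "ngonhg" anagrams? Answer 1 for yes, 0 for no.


Strings: "gfnbbp", "ngonhg"
Sorted first:  bbfgnp
Sorted second: gghnno
Differ at position 0: 'b' vs 'g' => not anagrams

0


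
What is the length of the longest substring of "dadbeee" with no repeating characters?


Input: "dadbeee"
Sliding window (track last position of each char):
  Position 0 ('d'): window [0,0] length 1 -- new best
  Position 1 ('a'): window [0,1] length 2 -- new best
  Position 2 ('d'): repeat (last at 0), move window start to 1
  Position 2 ('d'): window [1,2] length 2
  Position 3 ('b'): window [1,3] length 3 -- new best
  Position 4 ('e'): window [1,4] length 4 -- new best
  Position 5 ('e'): repeat (last at 4), move window start to 5
  Position 5 ('e'): window [5,5] length 1
  Position 6 ('e'): repeat (last at 5), move window start to 6
  Position 6 ('e'): window [6,6] length 1
Longest substring with no repeats: "adbe" with length 4

4


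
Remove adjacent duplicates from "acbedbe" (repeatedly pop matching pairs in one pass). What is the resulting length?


Input: acbedbe
Stack-based adjacent duplicate removal:
  Read 'a': push. Stack: a
  Read 'c': push. Stack: ac
  Read 'b': push. Stack: acb
  Read 'e': push. Stack: acbe
  Read 'd': push. Stack: acbed
  Read 'b': push. Stack: acbedb
  Read 'e': push. Stack: acbedbe
Final stack: "acbedbe" (length 7)

7


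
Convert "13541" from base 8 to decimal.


Input: "13541" in base 8
Positional expansion:
  Digit '1' (value 1) x 8^4 = 4096
  Digit '3' (value 3) x 8^3 = 1536
  Digit '5' (value 5) x 8^2 = 320
  Digit '4' (value 4) x 8^1 = 32
  Digit '1' (value 1) x 8^0 = 1
Sum = 5985

5985


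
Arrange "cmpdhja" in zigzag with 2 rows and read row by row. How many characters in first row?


Zigzag "cmpdhja" into 2 rows:
Placing characters:
  'c' => row 0
  'm' => row 1
  'p' => row 0
  'd' => row 1
  'h' => row 0
  'j' => row 1
  'a' => row 0
Rows:
  Row 0: "cpha"
  Row 1: "mdj"
First row length: 4

4


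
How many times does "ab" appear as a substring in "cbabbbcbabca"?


Searching for "ab" in "cbabbbcbabca"
Scanning each position:
  Position 0: "cb" => no
  Position 1: "ba" => no
  Position 2: "ab" => MATCH
  Position 3: "bb" => no
  Position 4: "bb" => no
  Position 5: "bc" => no
  Position 6: "cb" => no
  Position 7: "ba" => no
  Position 8: "ab" => MATCH
  Position 9: "bc" => no
  Position 10: "ca" => no
Total occurrences: 2

2


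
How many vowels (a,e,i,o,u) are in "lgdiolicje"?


Input: lgdiolicje
Checking each character:
  'l' at position 0: consonant
  'g' at position 1: consonant
  'd' at position 2: consonant
  'i' at position 3: vowel (running total: 1)
  'o' at position 4: vowel (running total: 2)
  'l' at position 5: consonant
  'i' at position 6: vowel (running total: 3)
  'c' at position 7: consonant
  'j' at position 8: consonant
  'e' at position 9: vowel (running total: 4)
Total vowels: 4

4


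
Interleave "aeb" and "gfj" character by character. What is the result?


Interleaving "aeb" and "gfj":
  Position 0: 'a' from first, 'g' from second => "ag"
  Position 1: 'e' from first, 'f' from second => "ef"
  Position 2: 'b' from first, 'j' from second => "bj"
Result: agefbj

agefbj


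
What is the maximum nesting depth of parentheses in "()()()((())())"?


Input: "()()()((())())"
Tracking depth:
  Position 0 '(': depth becomes 1
  Position 1 ')': depth becomes 0
  Position 2 '(': depth becomes 1
  Position 3 ')': depth becomes 0
  Position 4 '(': depth becomes 1
  Position 5 ')': depth becomes 0
  Position 6 '(': depth becomes 1
  Position 7 '(': depth becomes 2
  Position 8 '(': depth becomes 3
  Position 9 ')': depth becomes 2
  Position 10 ')': depth becomes 1
  Position 11 '(': depth becomes 2
  Position 12 ')': depth becomes 1
  Position 13 ')': depth becomes 0
Maximum depth reached: 3

3


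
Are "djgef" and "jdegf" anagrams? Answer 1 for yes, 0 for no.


Strings: "djgef", "jdegf"
Sorted first:  defgj
Sorted second: defgj
Sorted forms match => anagrams

1


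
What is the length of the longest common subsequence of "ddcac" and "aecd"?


LCS of "ddcac" and "aecd"
DP table:
           a    e    c    d
      0    0    0    0    0
  d   0    0    0    0    1
  d   0    0    0    0    1
  c   0    0    0    1    1
  a   0    1    1    1    1
  c   0    1    1    2    2
LCS length = dp[5][4] = 2

2


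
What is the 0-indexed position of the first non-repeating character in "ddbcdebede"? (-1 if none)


Input: ddbcdebede
Character frequencies:
  'b': 2
  'c': 1
  'd': 4
  'e': 3
Scanning left to right for freq == 1:
  Position 0 ('d'): freq=4, skip
  Position 1 ('d'): freq=4, skip
  Position 2 ('b'): freq=2, skip
  Position 3 ('c'): unique! => answer = 3

3


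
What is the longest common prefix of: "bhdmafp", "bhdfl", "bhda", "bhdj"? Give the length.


Words: bhdmafp, bhdfl, bhda, bhdj
  Position 0: all 'b' => match
  Position 1: all 'h' => match
  Position 2: all 'd' => match
  Position 3: ('m', 'f', 'a', 'j') => mismatch, stop
LCP = "bhd" (length 3)

3


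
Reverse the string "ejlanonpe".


Input: ejlanonpe
Reading characters right to left:
  Position 8: 'e'
  Position 7: 'p'
  Position 6: 'n'
  Position 5: 'o'
  Position 4: 'n'
  Position 3: 'a'
  Position 2: 'l'
  Position 1: 'j'
  Position 0: 'e'
Reversed: epnonalje

epnonalje


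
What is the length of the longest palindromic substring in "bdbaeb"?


Input: "bdbaeb"
Checking substrings for palindromes:
  [0:3] "bdb" (len 3) => palindrome
Longest palindromic substring: "bdb" with length 3

3


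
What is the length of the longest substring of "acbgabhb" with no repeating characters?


Input: "acbgabhb"
Sliding window (track last position of each char):
  Position 0 ('a'): window [0,0] length 1 -- new best
  Position 1 ('c'): window [0,1] length 2 -- new best
  Position 2 ('b'): window [0,2] length 3 -- new best
  Position 3 ('g'): window [0,3] length 4 -- new best
  Position 4 ('a'): repeat (last at 0), move window start to 1
  Position 4 ('a'): window [1,4] length 4
  Position 5 ('b'): repeat (last at 2), move window start to 3
  Position 5 ('b'): window [3,5] length 3
  Position 6 ('h'): window [3,6] length 4
  Position 7 ('b'): repeat (last at 5), move window start to 6
  Position 7 ('b'): window [6,7] length 2
Longest substring with no repeats: "acbg" with length 4

4


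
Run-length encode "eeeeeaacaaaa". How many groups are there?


Input: eeeeeaacaaaa
Scanning for consecutive runs:
  Group 1: 'e' x 5 (positions 0-4)
  Group 2: 'a' x 2 (positions 5-6)
  Group 3: 'c' x 1 (positions 7-7)
  Group 4: 'a' x 4 (positions 8-11)
Total groups: 4

4


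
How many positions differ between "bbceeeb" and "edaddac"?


Comparing "bbceeeb" and "edaddac" position by position:
  Position 0: 'b' vs 'e' => DIFFER
  Position 1: 'b' vs 'd' => DIFFER
  Position 2: 'c' vs 'a' => DIFFER
  Position 3: 'e' vs 'd' => DIFFER
  Position 4: 'e' vs 'd' => DIFFER
  Position 5: 'e' vs 'a' => DIFFER
  Position 6: 'b' vs 'c' => DIFFER
Positions that differ: 7

7


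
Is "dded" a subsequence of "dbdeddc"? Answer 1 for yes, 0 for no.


Check if "dded" is a subsequence of "dbdeddc"
Greedy scan:
  Position 0 ('d'): matches sub[0] = 'd'
  Position 1 ('b'): no match needed
  Position 2 ('d'): matches sub[1] = 'd'
  Position 3 ('e'): matches sub[2] = 'e'
  Position 4 ('d'): matches sub[3] = 'd'
  Position 5 ('d'): no match needed
  Position 6 ('c'): no match needed
All 4 characters matched => is a subsequence

1


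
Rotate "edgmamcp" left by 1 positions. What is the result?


Input: "edgmamcp", rotate left by 1
First 1 characters: "e"
Remaining characters: "dgmamcp"
Concatenate remaining + first: "dgmamcp" + "e" = "dgmamcpe"

dgmamcpe


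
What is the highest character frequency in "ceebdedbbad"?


Input: ceebdedbbad
Character counts:
  'a': 1
  'b': 3
  'c': 1
  'd': 3
  'e': 3
Maximum frequency: 3

3


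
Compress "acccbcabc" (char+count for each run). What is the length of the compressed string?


Input: acccbcabc
Runs:
  'a' x 1 => "a1"
  'c' x 3 => "c3"
  'b' x 1 => "b1"
  'c' x 1 => "c1"
  'a' x 1 => "a1"
  'b' x 1 => "b1"
  'c' x 1 => "c1"
Compressed: "a1c3b1c1a1b1c1"
Compressed length: 14

14


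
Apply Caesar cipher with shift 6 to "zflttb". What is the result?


Caesar cipher: shift "zflttb" by 6
  'z' (pos 25) + 6 = pos 5 = 'f'
  'f' (pos 5) + 6 = pos 11 = 'l'
  'l' (pos 11) + 6 = pos 17 = 'r'
  't' (pos 19) + 6 = pos 25 = 'z'
  't' (pos 19) + 6 = pos 25 = 'z'
  'b' (pos 1) + 6 = pos 7 = 'h'
Result: flrzzh

flrzzh


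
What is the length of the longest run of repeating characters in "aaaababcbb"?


Input: "aaaababcbb"
Scanning for longest run:
  Position 1 ('a'): continues run of 'a', length=2
  Position 2 ('a'): continues run of 'a', length=3
  Position 3 ('a'): continues run of 'a', length=4
  Position 4 ('b'): new char, reset run to 1
  Position 5 ('a'): new char, reset run to 1
  Position 6 ('b'): new char, reset run to 1
  Position 7 ('c'): new char, reset run to 1
  Position 8 ('b'): new char, reset run to 1
  Position 9 ('b'): continues run of 'b', length=2
Longest run: 'a' with length 4

4


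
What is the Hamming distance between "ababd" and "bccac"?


Comparing "ababd" and "bccac" position by position:
  Position 0: 'a' vs 'b' => differ
  Position 1: 'b' vs 'c' => differ
  Position 2: 'a' vs 'c' => differ
  Position 3: 'b' vs 'a' => differ
  Position 4: 'd' vs 'c' => differ
Total differences (Hamming distance): 5

5


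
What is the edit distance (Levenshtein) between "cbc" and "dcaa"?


Computing edit distance: "cbc" -> "dcaa"
DP table:
           d    c    a    a
      0    1    2    3    4
  c   1    1    1    2    3
  b   2    2    2    2    3
  c   3    3    2    3    3
Edit distance = dp[3][4] = 3

3


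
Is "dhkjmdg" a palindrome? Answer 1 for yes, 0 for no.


Input: dhkjmdg
Reversed: gdmjkhd
  Compare pos 0 ('d') with pos 6 ('g'): MISMATCH
  Compare pos 1 ('h') with pos 5 ('d'): MISMATCH
  Compare pos 2 ('k') with pos 4 ('m'): MISMATCH
Result: not a palindrome

0


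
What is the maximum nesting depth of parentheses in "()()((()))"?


Input: "()()((()))"
Tracking depth:
  Position 0 '(': depth becomes 1
  Position 1 ')': depth becomes 0
  Position 2 '(': depth becomes 1
  Position 3 ')': depth becomes 0
  Position 4 '(': depth becomes 1
  Position 5 '(': depth becomes 2
  Position 6 '(': depth becomes 3
  Position 7 ')': depth becomes 2
  Position 8 ')': depth becomes 1
  Position 9 ')': depth becomes 0
Maximum depth reached: 3

3


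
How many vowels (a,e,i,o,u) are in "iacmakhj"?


Input: iacmakhj
Checking each character:
  'i' at position 0: vowel (running total: 1)
  'a' at position 1: vowel (running total: 2)
  'c' at position 2: consonant
  'm' at position 3: consonant
  'a' at position 4: vowel (running total: 3)
  'k' at position 5: consonant
  'h' at position 6: consonant
  'j' at position 7: consonant
Total vowels: 3

3


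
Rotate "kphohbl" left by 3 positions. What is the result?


Input: "kphohbl", rotate left by 3
First 3 characters: "kph"
Remaining characters: "ohbl"
Concatenate remaining + first: "ohbl" + "kph" = "ohblkph"

ohblkph


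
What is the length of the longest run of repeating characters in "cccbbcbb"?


Input: "cccbbcbb"
Scanning for longest run:
  Position 1 ('c'): continues run of 'c', length=2
  Position 2 ('c'): continues run of 'c', length=3
  Position 3 ('b'): new char, reset run to 1
  Position 4 ('b'): continues run of 'b', length=2
  Position 5 ('c'): new char, reset run to 1
  Position 6 ('b'): new char, reset run to 1
  Position 7 ('b'): continues run of 'b', length=2
Longest run: 'c' with length 3

3


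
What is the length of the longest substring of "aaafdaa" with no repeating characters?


Input: "aaafdaa"
Sliding window (track last position of each char):
  Position 0 ('a'): window [0,0] length 1 -- new best
  Position 1 ('a'): repeat (last at 0), move window start to 1
  Position 1 ('a'): window [1,1] length 1
  Position 2 ('a'): repeat (last at 1), move window start to 2
  Position 2 ('a'): window [2,2] length 1
  Position 3 ('f'): window [2,3] length 2 -- new best
  Position 4 ('d'): window [2,4] length 3 -- new best
  Position 5 ('a'): repeat (last at 2), move window start to 3
  Position 5 ('a'): window [3,5] length 3
  Position 6 ('a'): repeat (last at 5), move window start to 6
  Position 6 ('a'): window [6,6] length 1
Longest substring with no repeats: "afd" with length 3

3


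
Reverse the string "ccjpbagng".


Input: ccjpbagng
Reading characters right to left:
  Position 8: 'g'
  Position 7: 'n'
  Position 6: 'g'
  Position 5: 'a'
  Position 4: 'b'
  Position 3: 'p'
  Position 2: 'j'
  Position 1: 'c'
  Position 0: 'c'
Reversed: gngabpjcc

gngabpjcc


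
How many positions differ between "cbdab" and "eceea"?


Comparing "cbdab" and "eceea" position by position:
  Position 0: 'c' vs 'e' => DIFFER
  Position 1: 'b' vs 'c' => DIFFER
  Position 2: 'd' vs 'e' => DIFFER
  Position 3: 'a' vs 'e' => DIFFER
  Position 4: 'b' vs 'a' => DIFFER
Positions that differ: 5

5


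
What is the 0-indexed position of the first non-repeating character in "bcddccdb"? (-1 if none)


Input: bcddccdb
Character frequencies:
  'b': 2
  'c': 3
  'd': 3
Scanning left to right for freq == 1:
  Position 0 ('b'): freq=2, skip
  Position 1 ('c'): freq=3, skip
  Position 2 ('d'): freq=3, skip
  Position 3 ('d'): freq=3, skip
  Position 4 ('c'): freq=3, skip
  Position 5 ('c'): freq=3, skip
  Position 6 ('d'): freq=3, skip
  Position 7 ('b'): freq=2, skip
  No unique character found => answer = -1

-1


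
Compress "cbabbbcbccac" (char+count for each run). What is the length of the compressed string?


Input: cbabbbcbccac
Runs:
  'c' x 1 => "c1"
  'b' x 1 => "b1"
  'a' x 1 => "a1"
  'b' x 3 => "b3"
  'c' x 1 => "c1"
  'b' x 1 => "b1"
  'c' x 2 => "c2"
  'a' x 1 => "a1"
  'c' x 1 => "c1"
Compressed: "c1b1a1b3c1b1c2a1c1"
Compressed length: 18

18


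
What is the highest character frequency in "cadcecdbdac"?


Input: cadcecdbdac
Character counts:
  'a': 2
  'b': 1
  'c': 4
  'd': 3
  'e': 1
Maximum frequency: 4

4


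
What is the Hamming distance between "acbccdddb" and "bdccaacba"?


Comparing "acbccdddb" and "bdccaacba" position by position:
  Position 0: 'a' vs 'b' => differ
  Position 1: 'c' vs 'd' => differ
  Position 2: 'b' vs 'c' => differ
  Position 3: 'c' vs 'c' => same
  Position 4: 'c' vs 'a' => differ
  Position 5: 'd' vs 'a' => differ
  Position 6: 'd' vs 'c' => differ
  Position 7: 'd' vs 'b' => differ
  Position 8: 'b' vs 'a' => differ
Total differences (Hamming distance): 8

8


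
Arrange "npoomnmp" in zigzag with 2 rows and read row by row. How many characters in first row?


Zigzag "npoomnmp" into 2 rows:
Placing characters:
  'n' => row 0
  'p' => row 1
  'o' => row 0
  'o' => row 1
  'm' => row 0
  'n' => row 1
  'm' => row 0
  'p' => row 1
Rows:
  Row 0: "nomm"
  Row 1: "ponp"
First row length: 4

4


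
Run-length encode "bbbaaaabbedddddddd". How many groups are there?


Input: bbbaaaabbedddddddd
Scanning for consecutive runs:
  Group 1: 'b' x 3 (positions 0-2)
  Group 2: 'a' x 4 (positions 3-6)
  Group 3: 'b' x 2 (positions 7-8)
  Group 4: 'e' x 1 (positions 9-9)
  Group 5: 'd' x 8 (positions 10-17)
Total groups: 5

5


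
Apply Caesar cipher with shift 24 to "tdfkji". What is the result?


Caesar cipher: shift "tdfkji" by 24
  't' (pos 19) + 24 = pos 17 = 'r'
  'd' (pos 3) + 24 = pos 1 = 'b'
  'f' (pos 5) + 24 = pos 3 = 'd'
  'k' (pos 10) + 24 = pos 8 = 'i'
  'j' (pos 9) + 24 = pos 7 = 'h'
  'i' (pos 8) + 24 = pos 6 = 'g'
Result: rbdihg

rbdihg


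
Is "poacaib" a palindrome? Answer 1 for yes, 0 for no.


Input: poacaib
Reversed: biacaop
  Compare pos 0 ('p') with pos 6 ('b'): MISMATCH
  Compare pos 1 ('o') with pos 5 ('i'): MISMATCH
  Compare pos 2 ('a') with pos 4 ('a'): match
Result: not a palindrome

0


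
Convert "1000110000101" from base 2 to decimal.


Input: "1000110000101" in base 2
Positional expansion:
  Digit '1' (value 1) x 2^12 = 4096
  Digit '0' (value 0) x 2^11 = 0
  Digit '0' (value 0) x 2^10 = 0
  Digit '0' (value 0) x 2^9 = 0
  Digit '1' (value 1) x 2^8 = 256
  Digit '1' (value 1) x 2^7 = 128
  Digit '0' (value 0) x 2^6 = 0
  Digit '0' (value 0) x 2^5 = 0
  Digit '0' (value 0) x 2^4 = 0
  Digit '0' (value 0) x 2^3 = 0
  Digit '1' (value 1) x 2^2 = 4
  Digit '0' (value 0) x 2^1 = 0
  Digit '1' (value 1) x 2^0 = 1
Sum = 4485

4485


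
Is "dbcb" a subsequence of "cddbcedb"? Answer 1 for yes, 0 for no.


Check if "dbcb" is a subsequence of "cddbcedb"
Greedy scan:
  Position 0 ('c'): no match needed
  Position 1 ('d'): matches sub[0] = 'd'
  Position 2 ('d'): no match needed
  Position 3 ('b'): matches sub[1] = 'b'
  Position 4 ('c'): matches sub[2] = 'c'
  Position 5 ('e'): no match needed
  Position 6 ('d'): no match needed
  Position 7 ('b'): matches sub[3] = 'b'
All 4 characters matched => is a subsequence

1


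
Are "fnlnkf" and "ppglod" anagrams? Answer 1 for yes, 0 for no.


Strings: "fnlnkf", "ppglod"
Sorted first:  ffklnn
Sorted second: dglopp
Differ at position 0: 'f' vs 'd' => not anagrams

0


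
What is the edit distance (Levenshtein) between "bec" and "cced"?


Computing edit distance: "bec" -> "cced"
DP table:
           c    c    e    d
      0    1    2    3    4
  b   1    1    2    3    4
  e   2    2    2    2    3
  c   3    2    2    3    3
Edit distance = dp[3][4] = 3

3


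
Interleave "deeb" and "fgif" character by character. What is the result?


Interleaving "deeb" and "fgif":
  Position 0: 'd' from first, 'f' from second => "df"
  Position 1: 'e' from first, 'g' from second => "eg"
  Position 2: 'e' from first, 'i' from second => "ei"
  Position 3: 'b' from first, 'f' from second => "bf"
Result: dfegeibf

dfegeibf


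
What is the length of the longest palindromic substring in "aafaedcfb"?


Input: "aafaedcfb"
Checking substrings for palindromes:
  [1:4] "afa" (len 3) => palindrome
  [0:2] "aa" (len 2) => palindrome
Longest palindromic substring: "afa" with length 3

3


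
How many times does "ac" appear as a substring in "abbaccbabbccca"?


Searching for "ac" in "abbaccbabbccca"
Scanning each position:
  Position 0: "ab" => no
  Position 1: "bb" => no
  Position 2: "ba" => no
  Position 3: "ac" => MATCH
  Position 4: "cc" => no
  Position 5: "cb" => no
  Position 6: "ba" => no
  Position 7: "ab" => no
  Position 8: "bb" => no
  Position 9: "bc" => no
  Position 10: "cc" => no
  Position 11: "cc" => no
  Position 12: "ca" => no
Total occurrences: 1

1


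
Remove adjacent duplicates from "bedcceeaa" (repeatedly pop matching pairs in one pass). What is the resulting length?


Input: bedcceeaa
Stack-based adjacent duplicate removal:
  Read 'b': push. Stack: b
  Read 'e': push. Stack: be
  Read 'd': push. Stack: bed
  Read 'c': push. Stack: bedc
  Read 'c': matches stack top 'c' => pop. Stack: bed
  Read 'e': push. Stack: bede
  Read 'e': matches stack top 'e' => pop. Stack: bed
  Read 'a': push. Stack: beda
  Read 'a': matches stack top 'a' => pop. Stack: bed
Final stack: "bed" (length 3)

3


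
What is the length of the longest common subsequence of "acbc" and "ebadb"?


LCS of "acbc" and "ebadb"
DP table:
           e    b    a    d    b
      0    0    0    0    0    0
  a   0    0    0    1    1    1
  c   0    0    0    1    1    1
  b   0    0    1    1    1    2
  c   0    0    1    1    1    2
LCS length = dp[4][5] = 2

2


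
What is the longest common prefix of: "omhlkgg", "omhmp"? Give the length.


Words: omhlkgg, omhmp
  Position 0: all 'o' => match
  Position 1: all 'm' => match
  Position 2: all 'h' => match
  Position 3: ('l', 'm') => mismatch, stop
LCP = "omh" (length 3)

3


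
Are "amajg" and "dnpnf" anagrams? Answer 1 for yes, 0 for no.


Strings: "amajg", "dnpnf"
Sorted first:  aagjm
Sorted second: dfnnp
Differ at position 0: 'a' vs 'd' => not anagrams

0


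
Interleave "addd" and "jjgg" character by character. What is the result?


Interleaving "addd" and "jjgg":
  Position 0: 'a' from first, 'j' from second => "aj"
  Position 1: 'd' from first, 'j' from second => "dj"
  Position 2: 'd' from first, 'g' from second => "dg"
  Position 3: 'd' from first, 'g' from second => "dg"
Result: ajdjdgdg

ajdjdgdg


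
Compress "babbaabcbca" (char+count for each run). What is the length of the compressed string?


Input: babbaabcbca
Runs:
  'b' x 1 => "b1"
  'a' x 1 => "a1"
  'b' x 2 => "b2"
  'a' x 2 => "a2"
  'b' x 1 => "b1"
  'c' x 1 => "c1"
  'b' x 1 => "b1"
  'c' x 1 => "c1"
  'a' x 1 => "a1"
Compressed: "b1a1b2a2b1c1b1c1a1"
Compressed length: 18

18


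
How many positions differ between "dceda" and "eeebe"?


Comparing "dceda" and "eeebe" position by position:
  Position 0: 'd' vs 'e' => DIFFER
  Position 1: 'c' vs 'e' => DIFFER
  Position 2: 'e' vs 'e' => same
  Position 3: 'd' vs 'b' => DIFFER
  Position 4: 'a' vs 'e' => DIFFER
Positions that differ: 4

4


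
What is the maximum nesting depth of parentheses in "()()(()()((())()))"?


Input: "()()(()()((())()))"
Tracking depth:
  Position 0 '(': depth becomes 1
  Position 1 ')': depth becomes 0
  Position 2 '(': depth becomes 1
  Position 3 ')': depth becomes 0
  Position 4 '(': depth becomes 1
  Position 5 '(': depth becomes 2
  Position 6 ')': depth becomes 1
  Position 7 '(': depth becomes 2
  Position 8 ')': depth becomes 1
  Position 9 '(': depth becomes 2
  Position 10 '(': depth becomes 3
  Position 11 '(': depth becomes 4
  Position 12 ')': depth becomes 3
  Position 13 ')': depth becomes 2
  Position 14 '(': depth becomes 3
  Position 15 ')': depth becomes 2
  Position 16 ')': depth becomes 1
  Position 17 ')': depth becomes 0
Maximum depth reached: 4

4


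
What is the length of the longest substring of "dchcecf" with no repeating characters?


Input: "dchcecf"
Sliding window (track last position of each char):
  Position 0 ('d'): window [0,0] length 1 -- new best
  Position 1 ('c'): window [0,1] length 2 -- new best
  Position 2 ('h'): window [0,2] length 3 -- new best
  Position 3 ('c'): repeat (last at 1), move window start to 2
  Position 3 ('c'): window [2,3] length 2
  Position 4 ('e'): window [2,4] length 3
  Position 5 ('c'): repeat (last at 3), move window start to 4
  Position 5 ('c'): window [4,5] length 2
  Position 6 ('f'): window [4,6] length 3
Longest substring with no repeats: "dch" with length 3

3


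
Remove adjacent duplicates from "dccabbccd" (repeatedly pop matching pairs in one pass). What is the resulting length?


Input: dccabbccd
Stack-based adjacent duplicate removal:
  Read 'd': push. Stack: d
  Read 'c': push. Stack: dc
  Read 'c': matches stack top 'c' => pop. Stack: d
  Read 'a': push. Stack: da
  Read 'b': push. Stack: dab
  Read 'b': matches stack top 'b' => pop. Stack: da
  Read 'c': push. Stack: dac
  Read 'c': matches stack top 'c' => pop. Stack: da
  Read 'd': push. Stack: dad
Final stack: "dad" (length 3)

3


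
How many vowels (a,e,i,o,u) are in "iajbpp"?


Input: iajbpp
Checking each character:
  'i' at position 0: vowel (running total: 1)
  'a' at position 1: vowel (running total: 2)
  'j' at position 2: consonant
  'b' at position 3: consonant
  'p' at position 4: consonant
  'p' at position 5: consonant
Total vowels: 2

2


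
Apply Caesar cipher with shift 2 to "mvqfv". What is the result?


Caesar cipher: shift "mvqfv" by 2
  'm' (pos 12) + 2 = pos 14 = 'o'
  'v' (pos 21) + 2 = pos 23 = 'x'
  'q' (pos 16) + 2 = pos 18 = 's'
  'f' (pos 5) + 2 = pos 7 = 'h'
  'v' (pos 21) + 2 = pos 23 = 'x'
Result: oxshx

oxshx


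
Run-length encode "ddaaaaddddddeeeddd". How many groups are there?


Input: ddaaaaddddddeeeddd
Scanning for consecutive runs:
  Group 1: 'd' x 2 (positions 0-1)
  Group 2: 'a' x 4 (positions 2-5)
  Group 3: 'd' x 6 (positions 6-11)
  Group 4: 'e' x 3 (positions 12-14)
  Group 5: 'd' x 3 (positions 15-17)
Total groups: 5

5


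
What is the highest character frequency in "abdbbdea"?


Input: abdbbdea
Character counts:
  'a': 2
  'b': 3
  'd': 2
  'e': 1
Maximum frequency: 3

3


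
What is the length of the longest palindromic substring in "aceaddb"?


Input: "aceaddb"
Checking substrings for palindromes:
  [4:6] "dd" (len 2) => palindrome
Longest palindromic substring: "dd" with length 2

2


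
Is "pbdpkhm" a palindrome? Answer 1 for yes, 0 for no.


Input: pbdpkhm
Reversed: mhkpdbp
  Compare pos 0 ('p') with pos 6 ('m'): MISMATCH
  Compare pos 1 ('b') with pos 5 ('h'): MISMATCH
  Compare pos 2 ('d') with pos 4 ('k'): MISMATCH
Result: not a palindrome

0


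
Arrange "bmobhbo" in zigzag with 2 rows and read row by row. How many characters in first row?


Zigzag "bmobhbo" into 2 rows:
Placing characters:
  'b' => row 0
  'm' => row 1
  'o' => row 0
  'b' => row 1
  'h' => row 0
  'b' => row 1
  'o' => row 0
Rows:
  Row 0: "boho"
  Row 1: "mbb"
First row length: 4

4
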